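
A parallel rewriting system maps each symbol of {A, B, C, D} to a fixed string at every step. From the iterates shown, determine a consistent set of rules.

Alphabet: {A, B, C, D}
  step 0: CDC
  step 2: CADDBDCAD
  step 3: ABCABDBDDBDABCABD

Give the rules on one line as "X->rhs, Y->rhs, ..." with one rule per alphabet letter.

A->CA, B->D, C->AB, D->BD

  step 2 ⇒ step 3: CADDBDCAD ⇒ AB·CA·BD·BD·D·BD·AB·CA·BD
    A ↦ CA
    B ↦ D
    C ↦ AB
    D ↦ BD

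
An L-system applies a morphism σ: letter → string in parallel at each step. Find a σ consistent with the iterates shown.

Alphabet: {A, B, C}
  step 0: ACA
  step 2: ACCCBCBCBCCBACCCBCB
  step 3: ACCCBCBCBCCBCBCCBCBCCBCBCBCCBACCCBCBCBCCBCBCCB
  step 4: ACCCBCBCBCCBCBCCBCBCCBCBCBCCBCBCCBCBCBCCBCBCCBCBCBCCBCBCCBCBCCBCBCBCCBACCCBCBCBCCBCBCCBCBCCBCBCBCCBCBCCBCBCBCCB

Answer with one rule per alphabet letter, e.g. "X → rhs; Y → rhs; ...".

A->ACC, B->CCB, C->CB

  step 3 ⇒ step 4: ACCCBCBCBCCBCBCCBCBCCBCBCBCCBACCCBCBCBCCBCBCCB ⇒ ACC·CB·CB·CB·CCB·CB·CCB·CB·CCB·CB·CB·CCB·CB·CCB·CB·CB·CCB·CB·CCB·CB·CB·CCB·CB·CCB·CB·CCB·CB·CB·CCB·ACC·CB·CB·CB·CCB·CB·CCB·CB·CCB·CB·CB·CCB·CB·CCB·CB·CB·CCB
    A ↦ ACC
    B ↦ CCB
    C ↦ CB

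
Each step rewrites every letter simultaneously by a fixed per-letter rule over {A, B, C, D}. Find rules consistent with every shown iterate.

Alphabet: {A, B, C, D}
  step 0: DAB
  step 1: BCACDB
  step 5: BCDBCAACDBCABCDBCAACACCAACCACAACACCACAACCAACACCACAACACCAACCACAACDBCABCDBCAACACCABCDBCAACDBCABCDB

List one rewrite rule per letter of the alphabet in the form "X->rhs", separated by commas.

  step 0 ⇒ step 1: DAB ⇒ BC·AC·DB
    A ↦ AC
    B ↦ DB
    D ↦ BC
    C ↦ CA  (constrained at step 1)

A->AC, B->DB, C->CA, D->BC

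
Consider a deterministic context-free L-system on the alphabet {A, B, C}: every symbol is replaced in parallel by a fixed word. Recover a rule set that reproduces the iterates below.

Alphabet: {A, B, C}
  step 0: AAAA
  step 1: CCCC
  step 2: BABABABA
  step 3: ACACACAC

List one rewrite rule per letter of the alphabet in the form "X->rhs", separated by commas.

  step 2 ⇒ step 3: BABABABA ⇒ A·C·A·C·A·C·A·C
    A ↦ C
    B ↦ A
  step 1 ⇒ step 2: CCCC ⇒ BA·BA·BA·BA
    C ↦ BA

A->C, B->A, C->BA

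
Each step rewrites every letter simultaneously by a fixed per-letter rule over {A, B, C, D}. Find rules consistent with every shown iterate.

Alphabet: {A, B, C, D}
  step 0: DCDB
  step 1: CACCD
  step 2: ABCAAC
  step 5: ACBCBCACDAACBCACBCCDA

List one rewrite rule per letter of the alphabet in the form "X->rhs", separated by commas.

  step 1 ⇒ step 2: CACCD ⇒ A·BC·A·A·C
    A ↦ BC
    C ↦ A
    D ↦ C
  step 0 ⇒ step 1: DCDB ⇒ C·A·C·CD
    B ↦ CD

A->BC, B->CD, C->A, D->C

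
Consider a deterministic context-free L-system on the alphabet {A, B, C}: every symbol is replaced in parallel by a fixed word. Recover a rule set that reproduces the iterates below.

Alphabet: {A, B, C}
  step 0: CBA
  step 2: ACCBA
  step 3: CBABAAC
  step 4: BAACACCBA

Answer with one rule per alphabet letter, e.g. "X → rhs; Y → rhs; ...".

  step 3 ⇒ step 4: CBABAAC ⇒ BA·A·C·A·C·C·BA
    A ↦ C
    B ↦ A
    C ↦ BA

A->C, B->A, C->BA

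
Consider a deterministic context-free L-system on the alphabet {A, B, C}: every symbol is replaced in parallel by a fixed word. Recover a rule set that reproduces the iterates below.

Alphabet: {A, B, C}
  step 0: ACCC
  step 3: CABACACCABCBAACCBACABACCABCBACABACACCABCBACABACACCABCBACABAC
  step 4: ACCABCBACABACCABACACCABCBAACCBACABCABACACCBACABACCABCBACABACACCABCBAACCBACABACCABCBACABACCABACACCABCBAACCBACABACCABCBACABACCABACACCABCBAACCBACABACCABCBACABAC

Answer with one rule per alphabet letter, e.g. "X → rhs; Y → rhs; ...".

A->CAB, B->CBA, C->AC

  step 3 ⇒ step 4: CABACACCABCBAACCBACABACCABCBACABACACCABCBACABACACCABCBACABAC ⇒ AC·CAB·CBA·CAB·AC·CAB·AC·AC·CAB·CBA·AC·CBA·CAB·CAB·AC·AC·CBA·CAB·AC·CAB·CBA·CAB·AC·AC·CAB·CBA·AC·CBA·CAB·AC·CAB·CBA·CAB·AC·CAB·AC·AC·CAB·CBA·AC·CBA·CAB·AC·CAB·CBA·CAB·AC·CAB·AC·AC·CAB·CBA·AC·CBA·CAB·AC·CAB·CBA·CAB·AC
    A ↦ CAB
    B ↦ CBA
    C ↦ AC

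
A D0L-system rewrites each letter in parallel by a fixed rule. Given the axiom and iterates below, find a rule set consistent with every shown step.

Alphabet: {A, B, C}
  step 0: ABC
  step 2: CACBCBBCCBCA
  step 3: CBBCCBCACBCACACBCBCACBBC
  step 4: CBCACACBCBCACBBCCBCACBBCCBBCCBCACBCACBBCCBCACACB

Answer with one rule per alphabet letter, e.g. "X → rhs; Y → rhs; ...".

A->BC, B->CA, C->CB

  step 3 ⇒ step 4: CBBCCBCACBCACACBCBCACBBC ⇒ CB·CA·CA·CB·CB·CA·CB·BC·CB·CA·CB·BC·CB·BC·CB·CA·CB·CA·CB·BC·CB·CA·CA·CB
    A ↦ BC
    B ↦ CA
    C ↦ CB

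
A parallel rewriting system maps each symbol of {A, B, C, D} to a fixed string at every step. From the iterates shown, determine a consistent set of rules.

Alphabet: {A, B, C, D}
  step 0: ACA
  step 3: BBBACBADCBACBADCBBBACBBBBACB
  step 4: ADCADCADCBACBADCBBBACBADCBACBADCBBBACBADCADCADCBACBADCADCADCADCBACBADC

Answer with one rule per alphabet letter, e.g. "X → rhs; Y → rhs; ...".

  step 3 ⇒ step 4: BBBACBADCBACBADCBBBACBBBBACB ⇒ ADC·ADC·ADC·B·ACB·ADC·B·BB·ACB·ADC·B·ACB·ADC·B·BB·ACB·ADC·ADC·ADC·B·ACB·ADC·ADC·ADC·ADC·B·ACB·ADC
    A ↦ B
    B ↦ ADC
    C ↦ ACB
    D ↦ BB

A->B, B->ADC, C->ACB, D->BB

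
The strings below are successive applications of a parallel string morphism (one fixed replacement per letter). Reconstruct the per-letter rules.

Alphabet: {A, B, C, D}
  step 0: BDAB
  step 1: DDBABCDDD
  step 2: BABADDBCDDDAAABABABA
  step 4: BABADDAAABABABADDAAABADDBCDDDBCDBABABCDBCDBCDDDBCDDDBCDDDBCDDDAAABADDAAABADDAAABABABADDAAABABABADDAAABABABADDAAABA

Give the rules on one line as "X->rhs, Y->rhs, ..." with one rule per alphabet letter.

  step 1 ⇒ step 2: DDBABCDDD ⇒ BA·BA·DD·BCD·DD·AAA·BA·BA·BA
    A ↦ BCD
    B ↦ DD
    C ↦ AAA
    D ↦ BA

A->BCD, B->DD, C->AAA, D->BA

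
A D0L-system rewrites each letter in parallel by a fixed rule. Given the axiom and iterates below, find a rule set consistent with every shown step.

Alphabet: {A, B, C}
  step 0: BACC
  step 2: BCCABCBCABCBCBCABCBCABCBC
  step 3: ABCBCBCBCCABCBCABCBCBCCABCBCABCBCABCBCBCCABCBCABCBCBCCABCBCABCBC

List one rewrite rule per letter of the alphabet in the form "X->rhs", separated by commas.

  step 2 ⇒ step 3: BCCABCBCABCBCBCABCBCABCBC ⇒ ABC·BC·BC·BCC·ABC·BC·ABC·BC·BCC·ABC·BC·ABC·BC·ABC·BC·BCC·ABC·BC·ABC·BC·BCC·ABC·BC·ABC·BC
    A ↦ BCC
    B ↦ ABC
    C ↦ BC

A->BCC, B->ABC, C->BC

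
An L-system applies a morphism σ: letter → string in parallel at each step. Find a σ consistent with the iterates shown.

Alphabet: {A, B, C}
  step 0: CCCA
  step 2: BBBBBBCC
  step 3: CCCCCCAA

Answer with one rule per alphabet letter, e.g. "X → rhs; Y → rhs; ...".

A->BB, B->C, C->A

  step 2 ⇒ step 3: BBBBBBCC ⇒ C·C·C·C·C·C·A·A
    B ↦ C
    C ↦ A
    A ↦ BB  (constrained at step 0)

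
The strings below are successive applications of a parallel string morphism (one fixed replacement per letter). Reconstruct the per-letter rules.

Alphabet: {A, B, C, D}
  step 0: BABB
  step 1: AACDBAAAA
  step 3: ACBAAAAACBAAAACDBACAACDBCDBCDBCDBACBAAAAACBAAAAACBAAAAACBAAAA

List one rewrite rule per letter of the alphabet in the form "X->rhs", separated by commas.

A->CDB, B->AA, C->AC, D->BAA

  step 0 ⇒ step 1: BABB ⇒ AA·CDB·AA·AA
    A ↦ CDB
    B ↦ AA
    C ↦ AC  (constrained at step 1)
    D ↦ BAA  (constrained at step 1)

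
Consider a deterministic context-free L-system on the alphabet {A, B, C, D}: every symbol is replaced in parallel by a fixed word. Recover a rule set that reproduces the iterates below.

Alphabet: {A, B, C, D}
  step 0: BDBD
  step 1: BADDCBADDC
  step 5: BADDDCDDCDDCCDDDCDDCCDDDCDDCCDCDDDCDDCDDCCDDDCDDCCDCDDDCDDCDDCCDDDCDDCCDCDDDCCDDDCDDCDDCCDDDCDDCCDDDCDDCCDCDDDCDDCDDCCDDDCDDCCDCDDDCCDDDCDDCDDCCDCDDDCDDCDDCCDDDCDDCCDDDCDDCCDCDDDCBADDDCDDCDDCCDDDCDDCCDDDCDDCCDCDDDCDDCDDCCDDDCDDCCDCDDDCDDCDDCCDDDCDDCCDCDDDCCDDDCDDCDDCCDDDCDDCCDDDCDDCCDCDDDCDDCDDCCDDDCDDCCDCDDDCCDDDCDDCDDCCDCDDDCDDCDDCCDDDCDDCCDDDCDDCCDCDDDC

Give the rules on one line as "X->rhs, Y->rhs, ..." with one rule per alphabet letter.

  step 0 ⇒ step 1: BDBD ⇒ BA·DDC·BA·DDC
    B ↦ BA
    D ↦ DDC
    A ↦ D  (constrained at step 1)
    C ↦ CD  (constrained at step 1)

A->D, B->BA, C->CD, D->DDC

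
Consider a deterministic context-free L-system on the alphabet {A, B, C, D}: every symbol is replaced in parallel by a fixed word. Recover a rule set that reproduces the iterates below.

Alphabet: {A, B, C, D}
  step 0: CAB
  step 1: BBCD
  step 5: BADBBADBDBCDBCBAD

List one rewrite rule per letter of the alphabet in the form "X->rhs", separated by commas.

A->BC, B->D, C->B, D->BA

  step 0 ⇒ step 1: CAB ⇒ B·BC·D
    A ↦ BC
    B ↦ D
    C ↦ B
    D ↦ BA  (constrained at step 1)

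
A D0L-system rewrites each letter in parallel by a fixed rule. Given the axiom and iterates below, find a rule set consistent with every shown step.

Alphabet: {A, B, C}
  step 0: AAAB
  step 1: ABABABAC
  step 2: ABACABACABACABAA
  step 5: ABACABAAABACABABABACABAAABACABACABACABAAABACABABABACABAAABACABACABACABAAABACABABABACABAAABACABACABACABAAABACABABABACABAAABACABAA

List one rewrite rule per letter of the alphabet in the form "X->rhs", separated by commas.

  step 1 ⇒ step 2: ABABABAC ⇒ AB·AC·AB·AC·AB·AC·AB·AA
    A ↦ AB
    B ↦ AC
    C ↦ AA

A->AB, B->AC, C->AA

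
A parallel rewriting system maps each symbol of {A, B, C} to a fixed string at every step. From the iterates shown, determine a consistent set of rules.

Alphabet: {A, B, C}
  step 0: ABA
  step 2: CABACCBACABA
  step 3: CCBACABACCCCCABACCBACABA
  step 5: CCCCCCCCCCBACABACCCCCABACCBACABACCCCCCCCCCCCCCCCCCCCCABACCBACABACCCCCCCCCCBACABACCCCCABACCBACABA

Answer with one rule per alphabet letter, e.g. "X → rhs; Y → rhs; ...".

A->BA, B->CA, C->CC

  step 2 ⇒ step 3: CABACCBACABA ⇒ CC·BA·CA·BA·CC·CC·CA·BA·CC·BA·CA·BA
    A ↦ BA
    B ↦ CA
    C ↦ CC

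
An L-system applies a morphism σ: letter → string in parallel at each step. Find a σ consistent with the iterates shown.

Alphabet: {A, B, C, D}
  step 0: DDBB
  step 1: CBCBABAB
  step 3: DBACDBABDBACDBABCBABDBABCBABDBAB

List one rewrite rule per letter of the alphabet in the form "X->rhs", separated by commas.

A->DB, B->AB, C->AC, D->CB

  step 0 ⇒ step 1: DDBB ⇒ CB·CB·AB·AB
    B ↦ AB
    D ↦ CB
    A ↦ DB  (constrained at step 1)
    C ↦ AC  (constrained at step 1)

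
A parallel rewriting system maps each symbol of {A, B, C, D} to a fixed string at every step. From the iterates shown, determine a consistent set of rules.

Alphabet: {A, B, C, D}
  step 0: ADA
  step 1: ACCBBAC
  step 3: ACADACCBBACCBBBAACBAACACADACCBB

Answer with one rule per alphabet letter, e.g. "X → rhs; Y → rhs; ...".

  step 0 ⇒ step 1: ADA ⇒ AC·CBB·AC
    A ↦ AC
    D ↦ CBB
    B ↦ BA  (constrained at step 1)
    C ↦ AD  (constrained at step 1)

A->AC, B->BA, C->AD, D->CBB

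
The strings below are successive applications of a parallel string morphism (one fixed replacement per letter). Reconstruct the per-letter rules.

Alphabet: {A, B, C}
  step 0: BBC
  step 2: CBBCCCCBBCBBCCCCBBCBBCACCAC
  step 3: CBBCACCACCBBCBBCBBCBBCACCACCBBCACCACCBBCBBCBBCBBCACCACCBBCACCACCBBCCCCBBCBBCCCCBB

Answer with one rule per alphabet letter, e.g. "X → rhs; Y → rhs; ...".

A->CCC, B->CAC, C->CBB

  step 2 ⇒ step 3: CBBCCCCBBCBBCCCCBBCBBCACCAC ⇒ CBB·CAC·CAC·CBB·CBB·CBB·CBB·CAC·CAC·CBB·CAC·CAC·CBB·CBB·CBB·CBB·CAC·CAC·CBB·CAC·CAC·CBB·CCC·CBB·CBB·CCC·CBB
    A ↦ CCC
    B ↦ CAC
    C ↦ CBB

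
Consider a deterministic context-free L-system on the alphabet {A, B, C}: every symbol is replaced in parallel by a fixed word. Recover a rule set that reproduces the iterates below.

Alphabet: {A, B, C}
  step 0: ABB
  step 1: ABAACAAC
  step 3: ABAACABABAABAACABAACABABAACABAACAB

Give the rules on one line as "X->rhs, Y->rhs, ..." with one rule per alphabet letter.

  step 0 ⇒ step 1: ABB ⇒ AB·AAC·AAC
    A ↦ AB
    B ↦ AAC
    C ↦ A  (constrained at step 1)

A->AB, B->AAC, C->A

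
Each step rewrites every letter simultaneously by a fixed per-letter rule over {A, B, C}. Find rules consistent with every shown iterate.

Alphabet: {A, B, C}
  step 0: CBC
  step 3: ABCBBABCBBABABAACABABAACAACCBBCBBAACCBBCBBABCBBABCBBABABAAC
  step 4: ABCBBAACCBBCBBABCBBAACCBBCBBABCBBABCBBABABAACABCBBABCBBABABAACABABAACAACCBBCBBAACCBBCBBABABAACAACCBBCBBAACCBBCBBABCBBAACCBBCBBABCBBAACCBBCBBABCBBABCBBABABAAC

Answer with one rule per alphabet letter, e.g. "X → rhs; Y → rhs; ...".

  step 3 ⇒ step 4: ABCBBABCBBABABAACABABAACAACCBBCBBAACCBBCBBABCBBABCBBABABAAC ⇒ AB·CBB·AAC·CBB·CBB·AB·CBB·AAC·CBB·CBB·AB·CBB·AB·CBB·AB·AB·AAC·AB·CBB·AB·CBB·AB·AB·AAC·AB·AB·AAC·AAC·CBB·CBB·AAC·CBB·CBB·AB·AB·AAC·AAC·CBB·CBB·AAC·CBB·CBB·AB·CBB·AAC·CBB·CBB·AB·CBB·AAC·CBB·CBB·AB·CBB·AB·CBB·AB·AB·AAC
    A ↦ AB
    B ↦ CBB
    C ↦ AAC

A->AB, B->CBB, C->AAC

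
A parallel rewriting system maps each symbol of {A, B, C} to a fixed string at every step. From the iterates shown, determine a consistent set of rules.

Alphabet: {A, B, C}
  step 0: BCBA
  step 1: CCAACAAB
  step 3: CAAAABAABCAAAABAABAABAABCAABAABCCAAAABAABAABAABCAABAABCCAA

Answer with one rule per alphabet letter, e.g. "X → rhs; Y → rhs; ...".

A->AAB, B->C, C->CAA

  step 0 ⇒ step 1: BCBA ⇒ C·CAA·C·AAB
    A ↦ AAB
    B ↦ C
    C ↦ CAA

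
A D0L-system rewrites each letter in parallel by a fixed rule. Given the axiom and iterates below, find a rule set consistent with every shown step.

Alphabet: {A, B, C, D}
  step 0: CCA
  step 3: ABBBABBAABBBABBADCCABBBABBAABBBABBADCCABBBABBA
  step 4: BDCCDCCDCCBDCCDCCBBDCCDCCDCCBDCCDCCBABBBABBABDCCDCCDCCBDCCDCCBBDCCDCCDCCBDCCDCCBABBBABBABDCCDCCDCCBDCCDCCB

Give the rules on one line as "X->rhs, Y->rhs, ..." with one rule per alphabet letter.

A->B, B->DCC, C->BBA, D->AB

  step 3 ⇒ step 4: ABBBABBAABBBABBADCCABBBABBAABBBABBADCCABBBABBA ⇒ B·DCC·DCC·DCC·B·DCC·DCC·B·B·DCC·DCC·DCC·B·DCC·DCC·B·AB·BBA·BBA·B·DCC·DCC·DCC·B·DCC·DCC·B·B·DCC·DCC·DCC·B·DCC·DCC·B·AB·BBA·BBA·B·DCC·DCC·DCC·B·DCC·DCC·B
    A ↦ B
    B ↦ DCC
    C ↦ BBA
    D ↦ AB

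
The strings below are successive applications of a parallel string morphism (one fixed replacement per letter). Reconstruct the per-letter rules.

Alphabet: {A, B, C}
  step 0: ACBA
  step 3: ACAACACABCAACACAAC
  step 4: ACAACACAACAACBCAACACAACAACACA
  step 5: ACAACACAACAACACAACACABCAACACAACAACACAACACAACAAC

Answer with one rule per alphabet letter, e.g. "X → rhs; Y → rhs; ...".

  step 4 ⇒ step 5: ACAACACAACAACBCAACACAACAACACA ⇒ AC·A·AC·AC·A·AC·A·AC·AC·A·AC·AC·A·BC·A·AC·AC·A·AC·A·AC·AC·A·AC·AC·A·AC·A·AC
    A ↦ AC
    B ↦ BC
    C ↦ A

A->AC, B->BC, C->A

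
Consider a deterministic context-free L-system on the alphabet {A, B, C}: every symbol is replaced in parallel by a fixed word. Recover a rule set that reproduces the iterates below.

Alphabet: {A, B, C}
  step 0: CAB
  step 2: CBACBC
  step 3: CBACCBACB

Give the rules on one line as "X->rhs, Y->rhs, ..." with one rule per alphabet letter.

  step 2 ⇒ step 3: CBACBC ⇒ CB·A·C·CB·A·CB
    A ↦ C
    B ↦ A
    C ↦ CB

A->C, B->A, C->CB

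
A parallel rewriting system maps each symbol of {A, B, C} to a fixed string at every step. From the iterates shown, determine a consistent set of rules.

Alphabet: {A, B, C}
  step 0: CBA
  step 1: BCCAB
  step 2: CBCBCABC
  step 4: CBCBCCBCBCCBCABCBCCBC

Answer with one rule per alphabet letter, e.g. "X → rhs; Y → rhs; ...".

A->AB, B->C, C->BC

  step 1 ⇒ step 2: BCCAB ⇒ C·BC·BC·AB·C
    A ↦ AB
    B ↦ C
    C ↦ BC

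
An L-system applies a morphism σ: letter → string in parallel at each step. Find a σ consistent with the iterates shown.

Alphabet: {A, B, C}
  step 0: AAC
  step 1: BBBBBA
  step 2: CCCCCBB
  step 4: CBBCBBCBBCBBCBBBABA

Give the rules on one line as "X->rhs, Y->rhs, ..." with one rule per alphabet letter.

A->BB, B->C, C->BA

  step 1 ⇒ step 2: BBBBBA ⇒ C·C·C·C·C·BB
    A ↦ BB
    B ↦ C
  step 0 ⇒ step 1: AAC ⇒ BB·BB·BA
    C ↦ BA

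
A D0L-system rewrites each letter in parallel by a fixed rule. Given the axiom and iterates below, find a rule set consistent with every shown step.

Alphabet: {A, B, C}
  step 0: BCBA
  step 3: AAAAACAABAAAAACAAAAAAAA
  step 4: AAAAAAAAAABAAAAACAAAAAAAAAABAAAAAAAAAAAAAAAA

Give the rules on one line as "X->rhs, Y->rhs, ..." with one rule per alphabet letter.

  step 3 ⇒ step 4: AAAAACAABAAAAACAAAAAAAA ⇒ AA·AA·AA·AA·AA·B·AA·AA·AC·AA·AA·AA·AA·AA·B·AA·AA·AA·AA·AA·AA·AA·AA
    A ↦ AA
    B ↦ AC
    C ↦ B

A->AA, B->AC, C->B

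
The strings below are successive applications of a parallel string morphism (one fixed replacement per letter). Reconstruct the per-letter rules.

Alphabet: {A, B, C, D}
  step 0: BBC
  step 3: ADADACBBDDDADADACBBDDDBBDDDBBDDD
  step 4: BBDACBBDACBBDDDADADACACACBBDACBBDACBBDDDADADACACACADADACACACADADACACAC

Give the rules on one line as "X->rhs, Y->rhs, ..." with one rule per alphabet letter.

A->BBD, B->AD, C->DD, D->AC

  step 3 ⇒ step 4: ADADACBBDDDADADACBBDDDBBDDDBBDDD ⇒ BBD·AC·BBD·AC·BBD·DD·AD·AD·AC·AC·AC·BBD·AC·BBD·AC·BBD·DD·AD·AD·AC·AC·AC·AD·AD·AC·AC·AC·AD·AD·AC·AC·AC
    A ↦ BBD
    B ↦ AD
    C ↦ DD
    D ↦ AC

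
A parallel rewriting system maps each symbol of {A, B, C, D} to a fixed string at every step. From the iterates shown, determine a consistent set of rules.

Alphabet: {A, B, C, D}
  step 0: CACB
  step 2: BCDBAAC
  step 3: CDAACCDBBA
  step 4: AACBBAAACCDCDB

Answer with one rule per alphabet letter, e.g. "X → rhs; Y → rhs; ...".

A->B, B->CD, C->A, D->AC

  step 3 ⇒ step 4: CDAACCDBBA ⇒ A·AC·B·B·A·A·AC·CD·CD·B
    A ↦ B
    B ↦ CD
    C ↦ A
    D ↦ AC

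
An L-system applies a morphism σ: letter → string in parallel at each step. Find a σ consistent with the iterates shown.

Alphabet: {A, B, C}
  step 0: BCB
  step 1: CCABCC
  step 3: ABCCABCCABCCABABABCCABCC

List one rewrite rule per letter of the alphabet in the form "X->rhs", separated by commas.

  step 0 ⇒ step 1: BCB ⇒ CC·AB·CC
    B ↦ CC
    C ↦ AB
    A ↦ AB  (constrained at step 1)

A->AB, B->CC, C->AB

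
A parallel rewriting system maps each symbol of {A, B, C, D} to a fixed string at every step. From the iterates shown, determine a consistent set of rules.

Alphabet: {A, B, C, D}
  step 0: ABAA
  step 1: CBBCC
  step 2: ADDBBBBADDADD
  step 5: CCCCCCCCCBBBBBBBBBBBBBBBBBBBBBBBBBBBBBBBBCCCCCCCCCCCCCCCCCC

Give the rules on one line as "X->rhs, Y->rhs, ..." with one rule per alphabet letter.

  step 1 ⇒ step 2: CBBCC ⇒ ADD·BB·BB·ADD·ADD
    B ↦ BB
    C ↦ ADD
  step 0 ⇒ step 1: ABAA ⇒ C·BB·C·C
    A ↦ C
    D ↦ C  (constrained at step 2)

A->C, B->BB, C->ADD, D->C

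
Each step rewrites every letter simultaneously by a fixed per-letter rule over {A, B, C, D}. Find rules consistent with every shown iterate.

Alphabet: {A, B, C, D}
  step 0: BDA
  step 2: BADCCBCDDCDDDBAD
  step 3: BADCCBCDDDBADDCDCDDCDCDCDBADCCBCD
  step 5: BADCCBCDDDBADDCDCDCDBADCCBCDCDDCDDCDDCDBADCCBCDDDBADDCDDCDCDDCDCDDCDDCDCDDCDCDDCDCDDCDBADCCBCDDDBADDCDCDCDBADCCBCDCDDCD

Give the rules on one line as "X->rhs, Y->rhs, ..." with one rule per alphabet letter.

  step 2 ⇒ step 3: BADCCBCDDCDDDBAD ⇒ BAD·CCB·CD·D·D·BAD·D·CD·CD·D·CD·CD·CD·BAD·CCB·CD
    A ↦ CCB
    B ↦ BAD
    C ↦ D
    D ↦ CD

A->CCB, B->BAD, C->D, D->CD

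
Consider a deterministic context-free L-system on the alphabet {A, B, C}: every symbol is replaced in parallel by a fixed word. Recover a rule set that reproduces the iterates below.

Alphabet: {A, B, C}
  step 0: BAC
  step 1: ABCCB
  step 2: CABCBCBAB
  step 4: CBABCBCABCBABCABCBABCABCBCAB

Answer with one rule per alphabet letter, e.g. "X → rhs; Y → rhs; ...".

  step 1 ⇒ step 2: ABCCB ⇒ C·AB·CB·CB·AB
    A ↦ C
    B ↦ AB
    C ↦ CB

A->C, B->AB, C->CB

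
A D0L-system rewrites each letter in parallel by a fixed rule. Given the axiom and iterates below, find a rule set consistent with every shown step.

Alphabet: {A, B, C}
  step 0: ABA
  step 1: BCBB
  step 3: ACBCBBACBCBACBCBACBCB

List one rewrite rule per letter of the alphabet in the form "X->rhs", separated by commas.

  step 0 ⇒ step 1: ABA ⇒ B·CB·B
    A ↦ B
    B ↦ CB
    C ↦ ACB  (constrained at step 1)

A->B, B->CB, C->ACB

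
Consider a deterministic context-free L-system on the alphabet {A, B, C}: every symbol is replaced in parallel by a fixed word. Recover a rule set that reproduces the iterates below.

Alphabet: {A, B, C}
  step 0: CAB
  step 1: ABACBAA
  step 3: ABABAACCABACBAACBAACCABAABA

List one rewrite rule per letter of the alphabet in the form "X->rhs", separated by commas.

  step 0 ⇒ step 1: CAB ⇒ ABA·C·BAA
    A ↦ C
    B ↦ BAA
    C ↦ ABA

A->C, B->BAA, C->ABA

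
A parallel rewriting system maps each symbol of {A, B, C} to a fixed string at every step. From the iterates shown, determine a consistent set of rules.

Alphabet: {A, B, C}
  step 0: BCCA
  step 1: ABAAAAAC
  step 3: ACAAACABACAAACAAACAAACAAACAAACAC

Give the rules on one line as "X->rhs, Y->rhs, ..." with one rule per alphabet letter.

A->AC, B->AB, C->AA

  step 0 ⇒ step 1: BCCA ⇒ AB·AA·AA·AC
    A ↦ AC
    B ↦ AB
    C ↦ AA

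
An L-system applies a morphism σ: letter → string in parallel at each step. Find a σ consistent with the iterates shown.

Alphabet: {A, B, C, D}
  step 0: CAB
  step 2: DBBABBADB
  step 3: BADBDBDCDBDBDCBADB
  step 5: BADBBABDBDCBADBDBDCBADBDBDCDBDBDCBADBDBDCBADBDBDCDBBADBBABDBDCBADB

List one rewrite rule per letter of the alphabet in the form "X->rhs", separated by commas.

A->DC, B->DB, C->B, D->BA

  step 2 ⇒ step 3: DBBABBADB ⇒ BA·DB·DB·DC·DB·DB·DC·BA·DB
    A ↦ DC
    B ↦ DB
    D ↦ BA
    C ↦ B  (constrained at step 0)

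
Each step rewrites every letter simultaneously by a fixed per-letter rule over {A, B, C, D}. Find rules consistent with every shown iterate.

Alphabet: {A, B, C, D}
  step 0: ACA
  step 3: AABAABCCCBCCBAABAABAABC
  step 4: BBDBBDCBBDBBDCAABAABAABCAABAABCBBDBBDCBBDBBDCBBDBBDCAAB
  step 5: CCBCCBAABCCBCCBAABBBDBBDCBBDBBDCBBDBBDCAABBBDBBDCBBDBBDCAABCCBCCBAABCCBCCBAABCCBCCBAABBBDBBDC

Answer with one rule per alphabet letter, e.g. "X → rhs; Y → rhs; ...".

A->BBD, B->C, C->AAB, D->B

  step 4 ⇒ step 5: BBDBBDCBBDBBDCAABAABAABCAABAABCBBDBBDCBBDBBDCBBDBBDCAAB ⇒ C·C·B·C·C·B·AAB·C·C·B·C·C·B·AAB·BBD·BBD·C·BBD·BBD·C·BBD·BBD·C·AAB·BBD·BBD·C·BBD·BBD·C·AAB·C·C·B·C·C·B·AAB·C·C·B·C·C·B·AAB·C·C·B·C·C·B·AAB·BBD·BBD·C
    A ↦ BBD
    B ↦ C
    C ↦ AAB
    D ↦ B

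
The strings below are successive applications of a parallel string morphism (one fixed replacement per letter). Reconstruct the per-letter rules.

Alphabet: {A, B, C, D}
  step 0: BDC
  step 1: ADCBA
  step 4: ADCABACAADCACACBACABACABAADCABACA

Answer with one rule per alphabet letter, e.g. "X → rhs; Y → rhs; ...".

  step 0 ⇒ step 1: BDC ⇒ AD·C·BA
    B ↦ AD
    C ↦ BA
    D ↦ C
    A ↦ CA  (constrained at step 1)

A->CA, B->AD, C->BA, D->C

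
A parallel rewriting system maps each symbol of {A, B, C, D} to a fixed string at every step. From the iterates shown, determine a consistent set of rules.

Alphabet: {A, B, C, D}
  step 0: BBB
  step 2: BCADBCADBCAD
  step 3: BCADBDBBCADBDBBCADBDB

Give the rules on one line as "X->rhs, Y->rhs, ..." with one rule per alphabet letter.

A->B, B->BC, C->AD, D->DB

  step 2 ⇒ step 3: BCADBCADBCAD ⇒ BC·AD·B·DB·BC·AD·B·DB·BC·AD·B·DB
    A ↦ B
    B ↦ BC
    C ↦ AD
    D ↦ DB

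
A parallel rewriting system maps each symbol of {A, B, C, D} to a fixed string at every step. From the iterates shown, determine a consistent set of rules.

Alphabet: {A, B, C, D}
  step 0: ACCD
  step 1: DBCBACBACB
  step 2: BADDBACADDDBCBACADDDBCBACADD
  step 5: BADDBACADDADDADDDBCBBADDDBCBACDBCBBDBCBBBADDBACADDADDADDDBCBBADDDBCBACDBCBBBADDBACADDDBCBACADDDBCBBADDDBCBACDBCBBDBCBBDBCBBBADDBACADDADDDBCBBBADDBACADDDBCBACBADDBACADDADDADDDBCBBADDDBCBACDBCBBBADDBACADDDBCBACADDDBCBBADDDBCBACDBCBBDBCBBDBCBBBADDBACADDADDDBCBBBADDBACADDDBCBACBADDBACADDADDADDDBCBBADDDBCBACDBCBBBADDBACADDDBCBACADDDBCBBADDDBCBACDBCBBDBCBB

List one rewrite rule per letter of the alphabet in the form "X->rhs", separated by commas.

  step 1 ⇒ step 2: DBCBACBACB ⇒ B·ADD·BAC·ADD·DBC·BAC·ADD·DBC·BAC·ADD
    A ↦ DBC
    B ↦ ADD
    C ↦ BAC
    D ↦ B

A->DBC, B->ADD, C->BAC, D->B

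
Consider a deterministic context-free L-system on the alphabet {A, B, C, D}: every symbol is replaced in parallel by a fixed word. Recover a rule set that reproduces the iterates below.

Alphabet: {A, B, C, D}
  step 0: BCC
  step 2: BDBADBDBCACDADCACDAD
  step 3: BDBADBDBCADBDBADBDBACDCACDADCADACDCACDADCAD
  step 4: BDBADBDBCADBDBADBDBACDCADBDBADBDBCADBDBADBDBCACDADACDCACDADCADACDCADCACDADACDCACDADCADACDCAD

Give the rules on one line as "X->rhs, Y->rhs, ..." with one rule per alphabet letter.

  step 3 ⇒ step 4: BDBADBDBCADBDBADBDBACDCACDADCADACDCACDADCAD ⇒ BDB·AD·BDB·C·AD·BDB·AD·BDB·ACD·C·AD·BDB·AD·BDB·C·AD·BDB·AD·BDB·C·ACD·AD·ACD·C·ACD·AD·C·AD·ACD·C·AD·C·ACD·AD·ACD·C·ACD·AD·C·AD·ACD·C·AD
    A ↦ C
    B ↦ BDB
    C ↦ ACD
    D ↦ AD

A->C, B->BDB, C->ACD, D->AD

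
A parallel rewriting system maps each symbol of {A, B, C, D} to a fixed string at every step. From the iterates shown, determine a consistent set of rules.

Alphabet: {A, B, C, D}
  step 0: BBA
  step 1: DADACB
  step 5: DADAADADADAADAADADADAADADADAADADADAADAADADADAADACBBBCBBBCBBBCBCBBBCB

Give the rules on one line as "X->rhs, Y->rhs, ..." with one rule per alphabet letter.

A->CB, B->DA, C->A, D->BB

  step 0 ⇒ step 1: BBA ⇒ DA·DA·CB
    A ↦ CB
    B ↦ DA
    C ↦ A  (constrained at step 1)
    D ↦ BB  (constrained at step 1)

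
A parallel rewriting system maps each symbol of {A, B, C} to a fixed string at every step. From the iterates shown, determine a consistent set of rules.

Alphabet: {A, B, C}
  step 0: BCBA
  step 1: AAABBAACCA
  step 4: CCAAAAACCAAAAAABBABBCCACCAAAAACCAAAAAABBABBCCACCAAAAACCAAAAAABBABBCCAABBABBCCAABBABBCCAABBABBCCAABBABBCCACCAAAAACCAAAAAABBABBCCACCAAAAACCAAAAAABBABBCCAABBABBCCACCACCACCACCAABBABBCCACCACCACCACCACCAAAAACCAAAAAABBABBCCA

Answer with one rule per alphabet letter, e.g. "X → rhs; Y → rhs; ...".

  step 0 ⇒ step 1: BCBA ⇒ AA·ABB·AA·CCA
    A ↦ CCA
    B ↦ AA
    C ↦ ABB

A->CCA, B->AA, C->ABB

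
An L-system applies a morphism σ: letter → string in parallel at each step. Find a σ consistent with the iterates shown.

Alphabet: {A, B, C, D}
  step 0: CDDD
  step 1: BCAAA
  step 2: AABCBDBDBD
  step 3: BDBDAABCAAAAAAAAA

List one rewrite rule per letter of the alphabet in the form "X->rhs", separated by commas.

  step 2 ⇒ step 3: AABCBDBDBD ⇒ BD·BD·AA·BC·AA·A·AA·A·AA·A
    A ↦ BD
    B ↦ AA
    C ↦ BC
    D ↦ A

A->BD, B->AA, C->BC, D->A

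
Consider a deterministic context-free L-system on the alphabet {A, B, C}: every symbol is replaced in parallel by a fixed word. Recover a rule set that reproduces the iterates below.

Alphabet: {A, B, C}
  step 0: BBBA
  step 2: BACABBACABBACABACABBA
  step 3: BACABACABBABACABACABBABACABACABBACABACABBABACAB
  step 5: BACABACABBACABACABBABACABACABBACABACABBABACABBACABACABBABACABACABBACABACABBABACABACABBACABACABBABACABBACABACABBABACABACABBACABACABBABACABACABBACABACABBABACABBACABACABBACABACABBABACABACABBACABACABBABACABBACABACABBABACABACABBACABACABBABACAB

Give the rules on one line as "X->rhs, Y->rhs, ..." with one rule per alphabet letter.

A->CAB, B->BA, C->A

  step 2 ⇒ step 3: BACABBACABBACABACABBA ⇒ BA·CAB·A·CAB·BA·BA·CAB·A·CAB·BA·BA·CAB·A·CAB·BA·CAB·A·CAB·BA·BA·CAB
    A ↦ CAB
    B ↦ BA
    C ↦ A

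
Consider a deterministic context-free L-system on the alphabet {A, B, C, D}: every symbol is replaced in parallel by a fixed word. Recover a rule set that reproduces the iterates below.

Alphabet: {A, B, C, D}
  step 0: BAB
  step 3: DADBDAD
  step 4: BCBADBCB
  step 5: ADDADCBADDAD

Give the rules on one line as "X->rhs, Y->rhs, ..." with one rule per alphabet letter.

A->C, B->AD, C->D, D->B

  step 4 ⇒ step 5: BCBADBCB ⇒ AD·D·AD·C·B·AD·D·AD
    A ↦ C
    B ↦ AD
    C ↦ D
    D ↦ B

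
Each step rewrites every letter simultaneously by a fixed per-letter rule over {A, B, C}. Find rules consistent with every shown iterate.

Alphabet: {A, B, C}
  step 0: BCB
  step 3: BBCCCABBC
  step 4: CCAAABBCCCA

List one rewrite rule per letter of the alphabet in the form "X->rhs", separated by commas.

  step 3 ⇒ step 4: BBCCCABBC ⇒ C·C·A·A·A·BBC·C·C·A
    A ↦ BBC
    B ↦ C
    C ↦ A

A->BBC, B->C, C->A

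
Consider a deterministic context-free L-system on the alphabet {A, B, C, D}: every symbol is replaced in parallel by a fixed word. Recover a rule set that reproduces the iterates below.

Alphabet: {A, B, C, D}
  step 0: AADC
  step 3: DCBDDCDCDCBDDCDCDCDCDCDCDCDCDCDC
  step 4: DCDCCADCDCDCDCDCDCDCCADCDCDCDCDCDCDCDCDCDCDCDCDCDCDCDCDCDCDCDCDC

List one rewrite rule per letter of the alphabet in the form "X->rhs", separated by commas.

A->BD, B->CA, C->DC, D->DC

  step 3 ⇒ step 4: DCBDDCDCDCBDDCDCDCDCDCDCDCDCDCDC ⇒ DC·DC·CA·DC·DC·DC·DC·DC·DC·DC·CA·DC·DC·DC·DC·DC·DC·DC·DC·DC·DC·DC·DC·DC·DC·DC·DC·DC·DC·DC·DC·DC
    B ↦ CA
    C ↦ DC
    D ↦ DC
    A ↦ BD  (constrained at step 0)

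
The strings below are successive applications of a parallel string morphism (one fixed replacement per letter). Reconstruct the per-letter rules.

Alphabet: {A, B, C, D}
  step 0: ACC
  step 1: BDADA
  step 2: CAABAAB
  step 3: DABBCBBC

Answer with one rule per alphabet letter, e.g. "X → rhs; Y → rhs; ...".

A->B, B->C, C->DA, D->AA

  step 2 ⇒ step 3: CAABAAB ⇒ DA·B·B·C·B·B·C
    A ↦ B
    B ↦ C
    C ↦ DA
  step 1 ⇒ step 2: BDADA ⇒ C·AA·B·AA·B
    D ↦ AA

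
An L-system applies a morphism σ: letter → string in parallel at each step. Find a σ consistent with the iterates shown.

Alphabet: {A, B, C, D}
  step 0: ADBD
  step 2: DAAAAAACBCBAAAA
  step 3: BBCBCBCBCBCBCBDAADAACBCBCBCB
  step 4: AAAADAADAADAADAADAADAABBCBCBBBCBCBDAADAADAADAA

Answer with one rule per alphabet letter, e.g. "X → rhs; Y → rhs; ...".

A->CB, B->AA, C->D, D->BB

  step 3 ⇒ step 4: BBCBCBCBCBCBCBDAADAACBCBCBCB ⇒ AA·AA·D·AA·D·AA·D·AA·D·AA·D·AA·D·AA·BB·CB·CB·BB·CB·CB·D·AA·D·AA·D·AA·D·AA
    A ↦ CB
    B ↦ AA
    C ↦ D
    D ↦ BB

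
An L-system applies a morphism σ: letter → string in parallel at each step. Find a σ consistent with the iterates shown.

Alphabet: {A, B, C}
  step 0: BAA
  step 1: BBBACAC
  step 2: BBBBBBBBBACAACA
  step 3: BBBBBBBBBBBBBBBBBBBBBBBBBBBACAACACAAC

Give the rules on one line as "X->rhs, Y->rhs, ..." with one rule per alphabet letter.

  step 2 ⇒ step 3: BBBBBBBBBACAACA ⇒ BBB·BBB·BBB·BBB·BBB·BBB·BBB·BBB·BBB·AC·A·AC·AC·A·AC
    A ↦ AC
    B ↦ BBB
    C ↦ A

A->AC, B->BBB, C->A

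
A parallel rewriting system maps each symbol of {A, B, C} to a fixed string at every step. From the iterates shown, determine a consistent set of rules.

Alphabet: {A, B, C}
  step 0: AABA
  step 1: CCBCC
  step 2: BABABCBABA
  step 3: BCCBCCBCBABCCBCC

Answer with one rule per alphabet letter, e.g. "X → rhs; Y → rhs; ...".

A->C, B->BC, C->BA

  step 2 ⇒ step 3: BABABCBABA ⇒ BC·C·BC·C·BC·BA·BC·C·BC·C
    A ↦ C
    B ↦ BC
    C ↦ BA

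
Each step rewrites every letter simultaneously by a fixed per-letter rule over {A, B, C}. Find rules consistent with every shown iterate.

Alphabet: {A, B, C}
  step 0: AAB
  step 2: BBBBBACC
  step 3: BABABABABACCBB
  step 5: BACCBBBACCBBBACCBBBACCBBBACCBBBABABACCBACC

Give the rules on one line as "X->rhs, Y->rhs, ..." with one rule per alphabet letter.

  step 2 ⇒ step 3: BBBBBACC ⇒ BA·BA·BA·BA·BA·CC·B·B
    A ↦ CC
    B ↦ BA
    C ↦ B

A->CC, B->BA, C->B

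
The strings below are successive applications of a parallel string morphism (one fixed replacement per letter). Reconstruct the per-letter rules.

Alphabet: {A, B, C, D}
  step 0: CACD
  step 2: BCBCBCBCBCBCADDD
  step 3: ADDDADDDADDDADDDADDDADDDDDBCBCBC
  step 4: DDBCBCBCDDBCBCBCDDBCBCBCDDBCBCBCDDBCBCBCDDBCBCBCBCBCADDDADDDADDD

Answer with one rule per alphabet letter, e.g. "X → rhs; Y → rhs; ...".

  step 3 ⇒ step 4: ADDDADDDADDDADDDADDDADDDDDBCBCBC ⇒ DD·BC·BC·BC·DD·BC·BC·BC·DD·BC·BC·BC·DD·BC·BC·BC·DD·BC·BC·BC·DD·BC·BC·BC·BC·BC·AD·DD·AD·DD·AD·DD
    A ↦ DD
    B ↦ AD
    C ↦ DD
    D ↦ BC

A->DD, B->AD, C->DD, D->BC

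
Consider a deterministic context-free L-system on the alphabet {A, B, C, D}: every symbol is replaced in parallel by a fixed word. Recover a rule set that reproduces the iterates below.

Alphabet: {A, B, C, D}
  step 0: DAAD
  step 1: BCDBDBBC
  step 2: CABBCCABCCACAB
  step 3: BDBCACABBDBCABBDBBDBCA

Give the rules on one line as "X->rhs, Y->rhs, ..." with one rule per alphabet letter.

  step 2 ⇒ step 3: CABBCCABCCACAB ⇒ B·DB·CA·CA·B·B·DB·CA·B·B·DB·B·DB·CA
    A ↦ DB
    B ↦ CA
    C ↦ B
  step 0 ⇒ step 1: DAAD ⇒ BC·DB·DB·BC
    D ↦ BC

A->DB, B->CA, C->B, D->BC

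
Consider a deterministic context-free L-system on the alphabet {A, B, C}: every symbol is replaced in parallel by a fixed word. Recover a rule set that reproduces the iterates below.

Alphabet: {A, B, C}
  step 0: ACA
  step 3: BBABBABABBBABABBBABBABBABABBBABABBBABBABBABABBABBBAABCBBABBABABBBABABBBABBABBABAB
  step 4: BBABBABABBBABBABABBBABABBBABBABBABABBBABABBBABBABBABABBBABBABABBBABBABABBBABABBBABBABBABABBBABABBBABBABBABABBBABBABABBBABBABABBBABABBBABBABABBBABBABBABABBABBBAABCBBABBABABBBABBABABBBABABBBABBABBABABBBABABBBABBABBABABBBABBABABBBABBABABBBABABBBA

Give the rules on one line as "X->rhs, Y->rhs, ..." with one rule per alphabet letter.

A->BAB, B->BBA, C->ABC

  step 3 ⇒ step 4: BBABBABABBBABABBBABBABBABABBBABABBBABBABBABABBABBBAABCBBABBABABBBABABBBABBABBABAB ⇒ BBA·BBA·BAB·BBA·BBA·BAB·BBA·BAB·BBA·BBA·BBA·BAB·BBA·BAB·BBA·BBA·BBA·BAB·BBA·BBA·BAB·BBA·BBA·BAB·BBA·BAB·BBA·BBA·BBA·BAB·BBA·BAB·BBA·BBA·BBA·BAB·BBA·BBA·BAB·BBA·BBA·BAB·BBA·BAB·BBA·BBA·BAB·BBA·BBA·BBA·BAB·BAB·BBA·ABC·BBA·BBA·BAB·BBA·BBA·BAB·BBA·BAB·BBA·BBA·BBA·BAB·BBA·BAB·BBA·BBA·BBA·BAB·BBA·BBA·BAB·BBA·BBA·BAB·BBA·BAB·BBA
    A ↦ BAB
    B ↦ BBA
    C ↦ ABC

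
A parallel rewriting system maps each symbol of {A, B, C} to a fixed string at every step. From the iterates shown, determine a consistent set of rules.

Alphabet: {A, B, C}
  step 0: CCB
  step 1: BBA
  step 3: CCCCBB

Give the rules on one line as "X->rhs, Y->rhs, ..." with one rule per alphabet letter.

  step 0 ⇒ step 1: CCB ⇒ B·B·A
    B ↦ A
    C ↦ B
    A ↦ CC  (constrained at step 1)

A->CC, B->A, C->B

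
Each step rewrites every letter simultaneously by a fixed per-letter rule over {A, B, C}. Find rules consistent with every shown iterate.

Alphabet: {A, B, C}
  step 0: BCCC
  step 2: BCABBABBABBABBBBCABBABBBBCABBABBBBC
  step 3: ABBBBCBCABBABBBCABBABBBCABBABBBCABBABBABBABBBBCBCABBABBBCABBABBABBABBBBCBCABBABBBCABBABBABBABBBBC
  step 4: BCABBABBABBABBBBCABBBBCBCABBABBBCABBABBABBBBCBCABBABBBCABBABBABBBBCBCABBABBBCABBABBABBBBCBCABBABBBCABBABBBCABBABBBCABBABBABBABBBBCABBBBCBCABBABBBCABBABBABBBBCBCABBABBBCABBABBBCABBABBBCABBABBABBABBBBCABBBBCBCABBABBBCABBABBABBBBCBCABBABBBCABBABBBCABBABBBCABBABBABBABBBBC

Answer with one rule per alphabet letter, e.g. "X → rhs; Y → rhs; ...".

A->BC, B->ABB, C->BBC

  step 3 ⇒ step 4: ABBBBCBCABBABBBCABBABBBCABBABBBCABBABBABBABBBBCBCABBABBBCABBABBABBABBBBCBCABBABBBCABBABBABBABBBBC ⇒ BC·ABB·ABB·ABB·ABB·BBC·ABB·BBC·BC·ABB·ABB·BC·ABB·ABB·ABB·BBC·BC·ABB·ABB·BC·ABB·ABB·ABB·BBC·BC·ABB·ABB·BC·ABB·ABB·ABB·BBC·BC·ABB·ABB·BC·ABB·ABB·BC·ABB·ABB·BC·ABB·ABB·ABB·ABB·BBC·ABB·BBC·BC·ABB·ABB·BC·ABB·ABB·ABB·BBC·BC·ABB·ABB·BC·ABB·ABB·BC·ABB·ABB·BC·ABB·ABB·ABB·ABB·BBC·ABB·BBC·BC·ABB·ABB·BC·ABB·ABB·ABB·BBC·BC·ABB·ABB·BC·ABB·ABB·BC·ABB·ABB·BC·ABB·ABB·ABB·ABB·BBC
    A ↦ BC
    B ↦ ABB
    C ↦ BBC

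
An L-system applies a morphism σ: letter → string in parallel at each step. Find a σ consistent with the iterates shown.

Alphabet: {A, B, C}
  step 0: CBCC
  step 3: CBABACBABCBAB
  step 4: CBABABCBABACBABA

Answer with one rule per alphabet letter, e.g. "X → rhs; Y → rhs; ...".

A->B, B->A, C->CB

  step 3 ⇒ step 4: CBABACBABCBAB ⇒ CB·A·B·A·B·CB·A·B·A·CB·A·B·A
    A ↦ B
    B ↦ A
    C ↦ CB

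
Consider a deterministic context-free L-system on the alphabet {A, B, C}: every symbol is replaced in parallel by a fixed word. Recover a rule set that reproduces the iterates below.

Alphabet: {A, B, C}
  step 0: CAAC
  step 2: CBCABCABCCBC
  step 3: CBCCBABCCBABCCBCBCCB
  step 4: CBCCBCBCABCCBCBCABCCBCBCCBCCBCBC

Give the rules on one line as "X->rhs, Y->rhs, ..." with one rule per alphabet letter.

  step 3 ⇒ step 4: CBCCBABCCBABCCBCBCCB ⇒ CB·C·CB·CB·C·AB·C·CB·CB·C·AB·C·CB·CB·C·CB·C·CB·CB·C
    A ↦ AB
    B ↦ C
    C ↦ CB

A->AB, B->C, C->CB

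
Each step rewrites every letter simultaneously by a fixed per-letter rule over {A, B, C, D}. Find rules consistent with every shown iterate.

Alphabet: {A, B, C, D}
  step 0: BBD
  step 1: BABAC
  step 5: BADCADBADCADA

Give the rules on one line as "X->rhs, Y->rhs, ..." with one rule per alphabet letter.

  step 0 ⇒ step 1: BBD ⇒ BA·BA·C
    B ↦ BA
    D ↦ C
    A ↦ D  (constrained at step 1)
    C ↦ A  (constrained at step 1)

A->D, B->BA, C->A, D->C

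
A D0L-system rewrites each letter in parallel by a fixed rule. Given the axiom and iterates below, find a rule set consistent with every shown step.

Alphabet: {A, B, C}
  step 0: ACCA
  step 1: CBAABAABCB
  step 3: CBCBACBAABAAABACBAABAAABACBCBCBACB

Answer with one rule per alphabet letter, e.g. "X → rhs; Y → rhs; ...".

  step 0 ⇒ step 1: ACCA ⇒ CB·AAB·AAB·CB
    A ↦ CB
    C ↦ AAB
    B ↦ A  (constrained at step 1)

A->CB, B->A, C->AAB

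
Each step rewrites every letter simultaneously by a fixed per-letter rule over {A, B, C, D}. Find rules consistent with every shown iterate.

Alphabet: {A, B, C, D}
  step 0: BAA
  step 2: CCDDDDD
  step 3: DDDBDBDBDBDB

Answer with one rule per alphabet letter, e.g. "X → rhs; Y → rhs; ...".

A->CC, B->AC, C->D, D->DB

  step 2 ⇒ step 3: CCDDDDD ⇒ D·D·DB·DB·DB·DB·DB
    C ↦ D
    D ↦ DB
    A ↦ CC  (constrained at step 0)
    B ↦ AC  (constrained at step 0)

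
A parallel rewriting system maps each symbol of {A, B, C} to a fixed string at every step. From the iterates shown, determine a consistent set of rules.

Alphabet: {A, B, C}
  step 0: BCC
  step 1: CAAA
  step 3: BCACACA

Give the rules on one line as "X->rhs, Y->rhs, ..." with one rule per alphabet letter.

A->B, B->CA, C->A

  step 0 ⇒ step 1: BCC ⇒ CA·A·A
    B ↦ CA
    C ↦ A
    A ↦ B  (constrained at step 1)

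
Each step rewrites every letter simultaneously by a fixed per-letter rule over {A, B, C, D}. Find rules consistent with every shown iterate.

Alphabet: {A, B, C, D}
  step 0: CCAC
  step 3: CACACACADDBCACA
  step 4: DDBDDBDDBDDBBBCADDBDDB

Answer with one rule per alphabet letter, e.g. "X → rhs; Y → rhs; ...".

A->B, B->CA, C->DD, D->B

  step 3 ⇒ step 4: CACACACADDBCACA ⇒ DD·B·DD·B·DD·B·DD·B·B·B·CA·DD·B·DD·B
    A ↦ B
    B ↦ CA
    C ↦ DD
    D ↦ B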